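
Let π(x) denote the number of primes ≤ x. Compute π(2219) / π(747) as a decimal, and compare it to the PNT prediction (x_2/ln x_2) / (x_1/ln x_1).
π(2219)/π(747) = 330/132 ≈ 2.5000;  PNT prediction ≈ 2.5508.

π(747) = 132 and π(2219) = 330, so π(2219)/π(747) ≈ 2.5000. The PNT-predicted ratio is (2219/ln(2219)) / (747/ln(747)) ≈ 2.5508. The two agree to within a few percent, as expected.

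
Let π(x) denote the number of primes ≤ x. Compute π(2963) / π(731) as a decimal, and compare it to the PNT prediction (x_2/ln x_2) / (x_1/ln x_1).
π(2963)/π(731) = 427/129 ≈ 3.3101;  PNT prediction ≈ 3.3437.

π(731) = 129 and π(2963) = 427, so π(2963)/π(731) ≈ 3.3101. The PNT-predicted ratio is (2963/ln(2963)) / (731/ln(731)) ≈ 3.3437. The two agree to within a few percent, as expected.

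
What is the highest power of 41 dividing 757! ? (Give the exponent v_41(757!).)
v_41(757!) = 18

Legendre's formula: v_p(n!) = Σ_{k ≥ 1} ⌊n / p^k⌋. For p = 41, n = 757, the terms are:
  ⌊757/41^1⌋ = ⌊757/41⌋ = 18
(the next term ⌊757/41^2⌋ = 0, terminating the sum). Summing: v_41(757!) = 18 = 18.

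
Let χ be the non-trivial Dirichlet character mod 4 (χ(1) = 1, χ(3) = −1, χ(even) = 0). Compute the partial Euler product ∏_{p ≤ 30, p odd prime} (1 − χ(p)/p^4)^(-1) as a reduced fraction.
∏ = 2025743556867464796746949565/2048388086956649527369531392

The odd primes p ≤ 30 are [3, 5, 7, 11, 13, 17, 19, 23, 29]. For each, χ(p) = 1 if p ≡ 1 mod 4, χ(p) = −1 if p ≡ 3 mod 4. Taking (1 − χ(p)/p^4)^(-1) = p^4/(p^4 − χ(p)): (1 − (-1)/3^4)^(-1) · (1 − (1)/5^4)^(-1) · (1 − (-1)/7^4)^(-1) · (1 − (-1)/11^4)^(-1) · (1 − (1)/13^4)^(-1) · (1 − (1)/17^4)^(-1) · (1 − (-1)/19^4)^(-1) · (1 − (-1)/23^4)^(-1) · (1 − (1)/29^4)^(-1) = 2025743556867464796746949565/2048388086956649527369531392.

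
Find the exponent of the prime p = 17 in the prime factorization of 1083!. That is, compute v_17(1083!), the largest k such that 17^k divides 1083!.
v_17(1083!) = 66

Legendre's formula: v_p(n!) = Σ_{k ≥ 1} ⌊n / p^k⌋. For p = 17, n = 1083, the terms are:
  ⌊1083/17^1⌋ = ⌊1083/17⌋ = 63
  ⌊1083/17^2⌋ = ⌊1083/289⌋ = 3
(the next term ⌊1083/17^3⌋ = 0, terminating the sum). Summing: v_17(1083!) = 63 + 3 = 66.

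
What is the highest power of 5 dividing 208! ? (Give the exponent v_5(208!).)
v_5(208!) = 50

Legendre's formula: v_p(n!) = Σ_{k ≥ 1} ⌊n / p^k⌋. For p = 5, n = 208, the terms are:
  ⌊208/5^1⌋ = ⌊208/5⌋ = 41
  ⌊208/5^2⌋ = ⌊208/25⌋ = 8
  ⌊208/5^3⌋ = ⌊208/125⌋ = 1
(the next term ⌊208/5^4⌋ = 0, terminating the sum). Summing: v_5(208!) = 41 + 8 + 1 = 50.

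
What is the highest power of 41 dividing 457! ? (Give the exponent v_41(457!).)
v_41(457!) = 11

Legendre's formula: v_p(n!) = Σ_{k ≥ 1} ⌊n / p^k⌋. For p = 41, n = 457, the terms are:
  ⌊457/41^1⌋ = ⌊457/41⌋ = 11
(the next term ⌊457/41^2⌋ = 0, terminating the sum). Summing: v_41(457!) = 11 = 11.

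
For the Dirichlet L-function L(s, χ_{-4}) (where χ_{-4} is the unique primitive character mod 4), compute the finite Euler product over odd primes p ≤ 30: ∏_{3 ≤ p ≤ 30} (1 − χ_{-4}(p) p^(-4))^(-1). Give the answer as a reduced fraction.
∏ = 2025743556867464796746949565/2048388086956649527369531392

The odd primes p ≤ 30 are [3, 5, 7, 11, 13, 17, 19, 23, 29]. For each, χ(p) = 1 if p ≡ 1 mod 4, χ(p) = −1 if p ≡ 3 mod 4. Taking (1 − χ(p)/p^4)^(-1) = p^4/(p^4 − χ(p)): (1 − (-1)/3^4)^(-1) · (1 − (1)/5^4)^(-1) · (1 − (-1)/7^4)^(-1) · (1 − (-1)/11^4)^(-1) · (1 − (1)/13^4)^(-1) · (1 − (1)/17^4)^(-1) · (1 − (-1)/19^4)^(-1) · (1 − (-1)/23^4)^(-1) · (1 − (1)/29^4)^(-1) = 2025743556867464796746949565/2048388086956649527369531392.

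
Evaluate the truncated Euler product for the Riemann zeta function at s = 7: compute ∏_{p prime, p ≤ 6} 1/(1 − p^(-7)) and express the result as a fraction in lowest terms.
∏ = 2733750000/2711117641

The primes p ≤ 6 are [2, 3, 5]. For each prime, (1 − 1/p^7)^(-1) = p^7 / (p^7 − 1). The product is (1 − 1/2^7)^(-1), (1 − 1/3^7)^(-1), (1 − 1/5^7)^(-1) = ∏ p^7 / (p^7 − 1) = 2733750000/2711117641.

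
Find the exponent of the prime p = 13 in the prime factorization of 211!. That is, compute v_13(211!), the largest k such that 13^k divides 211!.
v_13(211!) = 17

Legendre's formula: v_p(n!) = Σ_{k ≥ 1} ⌊n / p^k⌋. For p = 13, n = 211, the terms are:
  ⌊211/13^1⌋ = ⌊211/13⌋ = 16
  ⌊211/13^2⌋ = ⌊211/169⌋ = 1
(the next term ⌊211/13^3⌋ = 0, terminating the sum). Summing: v_13(211!) = 16 + 1 = 17.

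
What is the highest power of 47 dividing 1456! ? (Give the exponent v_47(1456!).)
v_47(1456!) = 30

Legendre's formula: v_p(n!) = Σ_{k ≥ 1} ⌊n / p^k⌋. For p = 47, n = 1456, the terms are:
  ⌊1456/47^1⌋ = ⌊1456/47⌋ = 30
(the next term ⌊1456/47^2⌋ = 0, terminating the sum). Summing: v_47(1456!) = 30 = 30.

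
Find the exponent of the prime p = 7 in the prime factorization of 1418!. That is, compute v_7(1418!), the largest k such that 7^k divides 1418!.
v_7(1418!) = 234

Legendre's formula: v_p(n!) = Σ_{k ≥ 1} ⌊n / p^k⌋. For p = 7, n = 1418, the terms are:
  ⌊1418/7^1⌋ = ⌊1418/7⌋ = 202
  ⌊1418/7^2⌋ = ⌊1418/49⌋ = 28
  ⌊1418/7^3⌋ = ⌊1418/343⌋ = 4
(the next term ⌊1418/7^4⌋ = 0, terminating the sum). Summing: v_7(1418!) = 202 + 28 + 4 = 234.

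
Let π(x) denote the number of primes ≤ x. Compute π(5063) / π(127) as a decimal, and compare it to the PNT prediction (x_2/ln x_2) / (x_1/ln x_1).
π(5063)/π(127) = 677/31 ≈ 21.8387;  PNT prediction ≈ 22.6407.

π(127) = 31 and π(5063) = 677, so π(5063)/π(127) ≈ 21.8387. The PNT-predicted ratio is (5063/ln(5063)) / (127/ln(127)) ≈ 22.6407. The two agree to within a few percent, as expected.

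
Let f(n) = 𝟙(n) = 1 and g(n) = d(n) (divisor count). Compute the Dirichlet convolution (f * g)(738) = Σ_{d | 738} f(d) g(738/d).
(𝟙 * d)(738) = 54

Divisors of 738: [1, 2, 3, 6, 9, 18, 41, 82, 123, 246, 369, 738]. For each d | 738:
  d = 1: 𝟙(1) · d(738/1) = 1 · 12 = 12
  d = 2: 𝟙(2) · d(738/2) = 1 · 6 = 6
  d = 3: 𝟙(3) · d(738/3) = 1 · 8 = 8
  d = 6: 𝟙(6) · d(738/6) = 1 · 4 = 4
  d = 9: 𝟙(9) · d(738/9) = 1 · 4 = 4
  d = 18: 𝟙(18) · d(738/18) = 1 · 2 = 2
  d = 41: 𝟙(41) · d(738/41) = 1 · 6 = 6
  d = 82: 𝟙(82) · d(738/82) = 1 · 3 = 3
  d = 123: 𝟙(123) · d(738/123) = 1 · 4 = 4
  d = 246: 𝟙(246) · d(738/246) = 1 · 2 = 2
  d = 369: 𝟙(369) · d(738/369) = 1 · 2 = 2
  d = 738: 𝟙(738) · d(738/738) = 1 · 1 = 1
Summing: (𝟙 * d)(738) = 12 + 6 + 8 + 4 + 4 + 2 + 6 + 3 + 4 + 2 + 2 + 1 = 54.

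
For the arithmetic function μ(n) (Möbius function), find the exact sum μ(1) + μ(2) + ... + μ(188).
Σ_{n ≤ 188} μ(n) = -3

Compute μ(n) for each 1 ≤ n ≤ 188: μ(1) = 1, μ(2) = -1, μ(3) = -1, μ(4) = 0, μ(5) = -1, μ(6) = 1, μ(7) = -1, μ(8) = 0, μ(9) = 0, μ(10) = 1, μ(11) = -1, μ(12) = 0, μ(13) = -1, μ(14) = 1, μ(15) = 1, μ(16) = 0, μ(17) = -1, μ(18) = 0, μ(19) = -1, μ(20) = 0, μ(21) = 1, μ(22) = 1, μ(23) = -1, μ(24) = 0, μ(25) = 0, μ(26) = 1, μ(27) = 0, μ(28) = 0, μ(29) = -1, μ(30) = -1, μ(31) = -1, μ(32) = 0, μ(33) = 1, μ(34) = 1, μ(35) = 1, μ(36) = 0, μ(37) = -1, μ(38) = 1, μ(39) = 1, μ(40) = 0, μ(41) = -1, μ(42) = -1, μ(43) = -1, μ(44) = 0, μ(45) = 0, μ(46) = 1, μ(47) = -1, μ(48) = 0, μ(49) = 0, μ(50) = 0, μ(51) = 1, μ(52) = 0, μ(53) = -1, μ(54) = 0, μ(55) = 1, μ(56) = 0, μ(57) = 1, μ(58) = 1, μ(59) = -1, μ(60) = 0, μ(61) = -1, μ(62) = 1, μ(63) = 0, μ(64) = 0, μ(65) = 1, μ(66) = -1, μ(67) = -1, μ(68) = 0, μ(69) = 1, μ(70) = -1, μ(71) = -1, μ(72) = 0, μ(73) = -1, μ(74) = 1, μ(75) = 0, μ(76) = 0, μ(77) = 1, μ(78) = -1, μ(79) = -1, μ(80) = 0, μ(81) = 0, μ(82) = 1, μ(83) = -1, μ(84) = 0, μ(85) = 1, μ(86) = 1, μ(87) = 1, μ(88) = 0, μ(89) = -1, μ(90) = 0, μ(91) = 1, μ(92) = 0, μ(93) = 1, μ(94) = 1, μ(95) = 1, μ(96) = 0, μ(97) = -1, μ(98) = 0, μ(99) = 0, μ(100) = 0, μ(101) = -1, μ(102) = -1, μ(103) = -1, μ(104) = 0, μ(105) = -1, μ(106) = 1, μ(107) = -1, μ(108) = 0, μ(109) = -1, μ(110) = -1, μ(111) = 1, μ(112) = 0, μ(113) = -1, μ(114) = -1, μ(115) = 1, μ(116) = 0, μ(117) = 0, μ(118) = 1, μ(119) = 1, μ(120) = 0, μ(121) = 0, μ(122) = 1, μ(123) = 1, μ(124) = 0, μ(125) = 0, μ(126) = 0, μ(127) = -1, μ(128) = 0, μ(129) = 1, μ(130) = -1, μ(131) = -1, μ(132) = 0, μ(133) = 1, μ(134) = 1, μ(135) = 0, μ(136) = 0, μ(137) = -1, μ(138) = -1, μ(139) = -1, μ(140) = 0, μ(141) = 1, μ(142) = 1, μ(143) = 1, μ(144) = 0, μ(145) = 1, μ(146) = 1, μ(147) = 0, μ(148) = 0, μ(149) = -1, μ(150) = 0, μ(151) = -1, μ(152) = 0, μ(153) = 0, μ(154) = -1, μ(155) = 1, μ(156) = 0, μ(157) = -1, μ(158) = 1, μ(159) = 1, μ(160) = 0, μ(161) = 1, μ(162) = 0, μ(163) = -1, μ(164) = 0, μ(165) = -1, μ(166) = 1, μ(167) = -1, μ(168) = 0, μ(169) = 0, μ(170) = -1, μ(171) = 0, μ(172) = 0, μ(173) = -1, μ(174) = -1, μ(175) = 0, μ(176) = 0, μ(177) = 1, μ(178) = 1, μ(179) = -1, μ(180) = 0, μ(181) = -1, μ(182) = -1, μ(183) = 1, μ(184) = 0, μ(185) = 1, μ(186) = -1, μ(187) = 1, μ(188) = 0. Summing all 188 values: -3. (Mertens function M(x) = Σ_{n ≤ x} μ(n); on average M(x) should be small (PNT ⟺ M(x) = o(x)).)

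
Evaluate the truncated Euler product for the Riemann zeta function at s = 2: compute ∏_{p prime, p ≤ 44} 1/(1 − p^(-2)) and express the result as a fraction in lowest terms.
∏ = 1688189817927745147112851/1030750286035260801024000

The primes p ≤ 44 are [2, 3, 5, 7, 11, 13, 17, 19, 23, 29, 31, 37, 41, 43]. For each prime, (1 − 1/p^2)^(-1) = p^2 / (p^2 − 1). The product is (1 − 1/2^2)^(-1), (1 − 1/3^2)^(-1), (1 − 1/5^2)^(-1), (1 − 1/7^2)^(-1), (1 − 1/11^2)^(-1), (1 − 1/13^2)^(-1), (1 − 1/17^2)^(-1), (1 − 1/19^2)^(-1), (1 − 1/23^2)^(-1), (1 − 1/29^2)^(-1), (1 − 1/31^2)^(-1), (1 − 1/37^2)^(-1), (1 − 1/41^2)^(-1), (1 − 1/43^2)^(-1) = ∏ p^2 / (p^2 − 1) = 1688189817927745147112851/1030750286035260801024000.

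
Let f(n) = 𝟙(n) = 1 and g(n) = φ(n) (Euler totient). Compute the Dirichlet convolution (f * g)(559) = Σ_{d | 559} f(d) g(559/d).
(𝟙 * φ)(559) = 559

Divisors of 559: [1, 13, 43, 559]. For each d | 559:
  d = 1: 𝟙(1) · φ(559/1) = 1 · 504 = 504
  d = 13: 𝟙(13) · φ(559/13) = 1 · 42 = 42
  d = 43: 𝟙(43) · φ(559/43) = 1 · 12 = 12
  d = 559: 𝟙(559) · φ(559/559) = 1 · 1 = 1
Summing: (𝟙 * φ)(559) = 504 + 42 + 12 + 1 = 559.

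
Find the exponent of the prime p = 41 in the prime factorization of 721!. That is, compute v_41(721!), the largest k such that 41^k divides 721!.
v_41(721!) = 17

Legendre's formula: v_p(n!) = Σ_{k ≥ 1} ⌊n / p^k⌋. For p = 41, n = 721, the terms are:
  ⌊721/41^1⌋ = ⌊721/41⌋ = 17
(the next term ⌊721/41^2⌋ = 0, terminating the sum). Summing: v_41(721!) = 17 = 17.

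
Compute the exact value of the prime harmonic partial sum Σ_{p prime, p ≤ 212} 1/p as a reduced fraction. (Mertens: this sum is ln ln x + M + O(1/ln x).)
Σ 1/p = 3215488142498485484492183158345029261034221047849345857469577412562094716564064084247/1645783550795210387735581011435590727981167322669649249414629852197255934130751870910

π(212) = 47, so the primes ≤ 212 are [2, 3, 5, 7, 11, 13, 17, 19, 23, 29, 31, 37, 41, 43, 47, 53, 59, 61, 67, 71, 73, 79, 83, 89, 97, 101, 103, 107, 109, 113, 127, 131, 137, 139, 149, 151, 157, 163, 167, 173, 179, 181, 191, 193, 197, 199, 211]. Summing 1/p over these primes: 3215488142498485484492183158345029261034221047849345857469577412562094716564064084247/1645783550795210387735581011435590727981167322669649249414629852197255934130751870910 ≈ 1.9538. Mertens estimate ln ln(212) + 0.2615 ≈ 1.9398.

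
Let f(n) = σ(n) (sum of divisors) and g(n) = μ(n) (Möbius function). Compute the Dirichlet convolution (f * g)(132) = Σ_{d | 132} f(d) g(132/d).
(σ * μ)(132) = 132

Divisors of 132: [1, 2, 3, 4, 6, 11, 12, 22, 33, 44, 66, 132]. For each d | 132:
  d = 1: σ(1) · μ(132/1) = 1 · 0 = 0
  d = 2: σ(2) · μ(132/2) = 3 · -1 = -3
  d = 3: σ(3) · μ(132/3) = 4 · 0 = 0
  d = 4: σ(4) · μ(132/4) = 7 · 1 = 7
  d = 6: σ(6) · μ(132/6) = 12 · 1 = 12
  d = 11: σ(11) · μ(132/11) = 12 · 0 = 0
  d = 12: σ(12) · μ(132/12) = 28 · -1 = -28
  d = 22: σ(22) · μ(132/22) = 36 · 1 = 36
  d = 33: σ(33) · μ(132/33) = 48 · 0 = 0
  d = 44: σ(44) · μ(132/44) = 84 · -1 = -84
  d = 66: σ(66) · μ(132/66) = 144 · -1 = -144
  d = 132: σ(132) · μ(132/132) = 336 · 1 = 336
Summing: (σ * μ)(132) = 0 + -3 + 0 + 7 + 12 + 0 + -28 + 36 + 0 + -84 + -144 + 336 = 132.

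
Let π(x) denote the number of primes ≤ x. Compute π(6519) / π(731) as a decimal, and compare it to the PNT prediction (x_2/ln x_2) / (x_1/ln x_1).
π(6519)/π(731) = 842/129 ≈ 6.5271;  PNT prediction ≈ 6.6961.

π(731) = 129 and π(6519) = 842, so π(6519)/π(731) ≈ 6.5271. The PNT-predicted ratio is (6519/ln(6519)) / (731/ln(731)) ≈ 6.6961. The two agree to within a few percent, as expected.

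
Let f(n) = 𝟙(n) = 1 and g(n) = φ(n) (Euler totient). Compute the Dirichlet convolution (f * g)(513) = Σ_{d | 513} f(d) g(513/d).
(𝟙 * φ)(513) = 513

Divisors of 513: [1, 3, 9, 19, 27, 57, 171, 513]. For each d | 513:
  d = 1: 𝟙(1) · φ(513/1) = 1 · 324 = 324
  d = 3: 𝟙(3) · φ(513/3) = 1 · 108 = 108
  d = 9: 𝟙(9) · φ(513/9) = 1 · 36 = 36
  d = 19: 𝟙(19) · φ(513/19) = 1 · 18 = 18
  d = 27: 𝟙(27) · φ(513/27) = 1 · 18 = 18
  d = 57: 𝟙(57) · φ(513/57) = 1 · 6 = 6
  d = 171: 𝟙(171) · φ(513/171) = 1 · 2 = 2
  d = 513: 𝟙(513) · φ(513/513) = 1 · 1 = 1
Summing: (𝟙 * φ)(513) = 324 + 108 + 36 + 18 + 18 + 6 + 2 + 1 = 513.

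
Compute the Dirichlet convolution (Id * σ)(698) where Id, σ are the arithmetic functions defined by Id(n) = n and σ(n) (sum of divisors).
(Id * σ)(698) = 3495

Divisors of 698: [1, 2, 349, 698]. For each d | 698:
  d = 1: Id(1) · σ(698/1) = 1 · 1050 = 1050
  d = 2: Id(2) · σ(698/2) = 2 · 350 = 700
  d = 349: Id(349) · σ(698/349) = 349 · 3 = 1047
  d = 698: Id(698) · σ(698/698) = 698 · 1 = 698
Summing: (Id * σ)(698) = 1050 + 700 + 1047 + 698 = 3495.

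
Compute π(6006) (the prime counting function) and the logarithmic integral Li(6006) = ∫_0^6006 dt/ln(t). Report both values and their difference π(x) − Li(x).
π(6006) = 783;  Li(6006) ≈ 801.10;  π(x) − Li(x) ≈ -18.10.

Direct count of primes ≤ 6006 gives π(6006) = 783. Numerical evaluation of the logarithmic integral gives Li(6006) ≈ 801.10. The difference π(x) − Li(x) ≈ -18.10 is typically negative for small/moderate x (Li(x) overestimates), though Littlewood's theorem shows this sign changes infinitely often.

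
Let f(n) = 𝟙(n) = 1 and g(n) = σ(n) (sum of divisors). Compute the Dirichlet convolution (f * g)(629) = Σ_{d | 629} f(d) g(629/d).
(𝟙 * σ)(629) = 741

Divisors of 629: [1, 17, 37, 629]. For each d | 629:
  d = 1: 𝟙(1) · σ(629/1) = 1 · 684 = 684
  d = 17: 𝟙(17) · σ(629/17) = 1 · 38 = 38
  d = 37: 𝟙(37) · σ(629/37) = 1 · 18 = 18
  d = 629: 𝟙(629) · σ(629/629) = 1 · 1 = 1
Summing: (𝟙 * σ)(629) = 684 + 38 + 18 + 1 = 741.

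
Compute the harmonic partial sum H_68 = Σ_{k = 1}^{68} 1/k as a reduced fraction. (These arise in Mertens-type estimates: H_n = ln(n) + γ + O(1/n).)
H_68 = 14094018321907827923954201611/2933773379069966367528193600

Direct summation: H_68 = 1 + 1/2 + ... + 1/68. The least common denominator is lcm(1, ..., 68) = 79211881234889091923261227200; over this denominator the numerator is 79211881234889091923261227200 + 39605940617444545961630613600 + 26403960411629697307753742400 + 19802970308722272980815306800 + 15842376246977818384652245440 + 13201980205814848653876871200 + 11315983033555584560465889600 + 9901485154361136490407653400 + 8801320137209899102584580800 + 7921188123488909192326122720 + 7201080112262644720296475200 + 6600990102907424326938435600 + 6093221633453007071020094400 + 5657991516777792280232944800 + 5280792082325939461550748480 + 4950742577180568245203826700 + 4659522425581711289603601600 + 4400660068604949551292290400 + 4169046380783636417013748800 + 3960594061744454596163061360 + 3771994344518528186821963200 + 3600540056131322360148237600 + 3443994836299525735793966400 + 3300495051453712163469217800 + 3168475249395563676930449088 + 3046610816726503535510047200 + 2933773379069966367528193600 + 2828995758388896140116472400 + 2731444180513416962871076800 + 2640396041162969730775374240 + 2555221975319002965266491200 + 2475371288590284122601913350 + 2400360037420881573432158400 + 2329761212790855644801800800 + 2263196606711116912093177920 + 2200330034302474775646145200 + 2140861654997002484412465600 + 2084523190391818208506874400 + 2031073877817669023673364800 + 1980297030872227298081530680 + 1931997103289977851786859200 + 1885997172259264093410981600 + 1842136772904397486587470400 + 1800270028065661180074118800 + 1760264027441979820516916160 + 1721997418149762867896983200 + 1685359175210406211133217600 + 1650247525726856081734608900 + 1616569004793654937209412800 + 1584237624697781838465224544 + 1553174141860570429867867200 + 1523305408363251767755023600 + 1494563796884699847608702400 + 1466886689534983183764096800 + 1440216022452528944059295040 + 1414497879194448070058236200 + 1389682126927878805671249600 + 1365722090256708481435538400 + 1342574258218459185140020800 + 1320198020581484865387687120 + 1298555430080149047922315200 + 1277610987659501482633245600 + 1257331448172842728940654400 + 1237685644295142061300956675 + 1218644326690601414204018880 + 1200180018710440786716079200 + 1182266884102822267511361600 + 1164880606395427822400900400 = 380538494691511353946763443497, so H_68 = 380538494691511353946763443497/79211881234889091923261227200; reducing by gcd(380538494691511353946763443497, 79211881234889091923261227200) = 27 gives 14094018321907827923954201611/2933773379069966367528193600 ≈ 4.80406. (The PNT-adjacent estimate ln(68) + γ ≈ 4.79672 matches within O(1/n).)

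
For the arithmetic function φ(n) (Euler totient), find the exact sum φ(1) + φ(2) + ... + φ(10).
Σ_{n ≤ 10} φ(n) = 32

Compute φ(n) for each 1 ≤ n ≤ 10: φ(1) = 1, φ(2) = 1, φ(3) = 2, φ(4) = 2, φ(5) = 4, φ(6) = 2, φ(7) = 6, φ(8) = 4, φ(9) = 6, φ(10) = 4. Summing all 10 values: 32. (Average order: Σ_{n ≤ x} φ(n) ~ (3/π²) x². For x = 10, (3/π²)·10² ≈ 30.40.)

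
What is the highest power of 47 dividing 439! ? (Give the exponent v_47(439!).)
v_47(439!) = 9

Legendre's formula: v_p(n!) = Σ_{k ≥ 1} ⌊n / p^k⌋. For p = 47, n = 439, the terms are:
  ⌊439/47^1⌋ = ⌊439/47⌋ = 9
(the next term ⌊439/47^2⌋ = 0, terminating the sum). Summing: v_47(439!) = 9 = 9.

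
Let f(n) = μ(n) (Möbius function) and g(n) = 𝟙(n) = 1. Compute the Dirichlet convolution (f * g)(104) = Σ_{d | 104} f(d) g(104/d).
(μ * 𝟙)(104) = 0

Divisors of 104: [1, 2, 4, 8, 13, 26, 52, 104]. For each d | 104:
  d = 1: μ(1) · 𝟙(104/1) = 1 · 1 = 1
  d = 2: μ(2) · 𝟙(104/2) = -1 · 1 = -1
  d = 4: μ(4) · 𝟙(104/4) = 0 · 1 = 0
  d = 8: μ(8) · 𝟙(104/8) = 0 · 1 = 0
  d = 13: μ(13) · 𝟙(104/13) = -1 · 1 = -1
  d = 26: μ(26) · 𝟙(104/26) = 1 · 1 = 1
  d = 52: μ(52) · 𝟙(104/52) = 0 · 1 = 0
  d = 104: μ(104) · 𝟙(104/104) = 0 · 1 = 0
Summing: (μ * 𝟙)(104) = 1 + -1 + 0 + 0 + -1 + 1 + 0 + 0 = 0.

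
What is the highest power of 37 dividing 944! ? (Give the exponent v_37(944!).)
v_37(944!) = 25

Legendre's formula: v_p(n!) = Σ_{k ≥ 1} ⌊n / p^k⌋. For p = 37, n = 944, the terms are:
  ⌊944/37^1⌋ = ⌊944/37⌋ = 25
(the next term ⌊944/37^2⌋ = 0, terminating the sum). Summing: v_37(944!) = 25 = 25.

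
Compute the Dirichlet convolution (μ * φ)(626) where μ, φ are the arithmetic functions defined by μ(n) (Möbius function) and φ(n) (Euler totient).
(μ * φ)(626) = 0

Divisors of 626: [1, 2, 313, 626]. For each d | 626:
  d = 1: μ(1) · φ(626/1) = 1 · 312 = 312
  d = 2: μ(2) · φ(626/2) = -1 · 312 = -312
  d = 313: μ(313) · φ(626/313) = -1 · 1 = -1
  d = 626: μ(626) · φ(626/626) = 1 · 1 = 1
Summing: (μ * φ)(626) = 312 + -312 + -1 + 1 = 0.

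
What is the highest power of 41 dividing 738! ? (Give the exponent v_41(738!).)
v_41(738!) = 18

Legendre's formula: v_p(n!) = Σ_{k ≥ 1} ⌊n / p^k⌋. For p = 41, n = 738, the terms are:
  ⌊738/41^1⌋ = ⌊738/41⌋ = 18
(the next term ⌊738/41^2⌋ = 0, terminating the sum). Summing: v_41(738!) = 18 = 18.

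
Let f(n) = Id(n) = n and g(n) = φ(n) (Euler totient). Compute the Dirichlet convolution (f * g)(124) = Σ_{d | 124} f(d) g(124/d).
(Id * φ)(124) = 488

Divisors of 124: [1, 2, 4, 31, 62, 124]. For each d | 124:
  d = 1: Id(1) · φ(124/1) = 1 · 60 = 60
  d = 2: Id(2) · φ(124/2) = 2 · 30 = 60
  d = 4: Id(4) · φ(124/4) = 4 · 30 = 120
  d = 31: Id(31) · φ(124/31) = 31 · 2 = 62
  d = 62: Id(62) · φ(124/62) = 62 · 1 = 62
  d = 124: Id(124) · φ(124/124) = 124 · 1 = 124
Summing: (Id * φ)(124) = 60 + 60 + 120 + 62 + 62 + 124 = 488.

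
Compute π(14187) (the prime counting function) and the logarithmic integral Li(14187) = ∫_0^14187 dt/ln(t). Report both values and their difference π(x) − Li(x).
π(14187) = 1669;  Li(14187) ≈ 1691.83;  π(x) − Li(x) ≈ -22.83.

Direct count of primes ≤ 14187 gives π(14187) = 1669. Numerical evaluation of the logarithmic integral gives Li(14187) ≈ 1691.83. The difference π(x) − Li(x) ≈ -22.83 is typically negative for small/moderate x (Li(x) overestimates), though Littlewood's theorem shows this sign changes infinitely often.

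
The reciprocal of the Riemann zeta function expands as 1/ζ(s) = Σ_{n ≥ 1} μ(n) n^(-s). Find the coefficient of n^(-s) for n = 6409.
μ(6409) = -1

Factor n = 6409 = 13 · 17 · 29. μ(n) = 0 if any exponent ≥ 2 (not squarefree); otherwise μ(n) = (−1)^{ω(n)} where ω(n) is the number of distinct prime factors. Applying: μ(6409) = -1.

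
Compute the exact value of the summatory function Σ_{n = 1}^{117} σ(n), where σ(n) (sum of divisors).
Σ_{n ≤ 117} σ(n) = 11289

Compute σ(n) for each 1 ≤ n ≤ 117: σ(1) = 1, σ(2) = 3, σ(3) = 4, σ(4) = 7, σ(5) = 6, σ(6) = 12, σ(7) = 8, σ(8) = 15, σ(9) = 13, σ(10) = 18, σ(11) = 12, σ(12) = 28, σ(13) = 14, σ(14) = 24, σ(15) = 24, σ(16) = 31, σ(17) = 18, σ(18) = 39, σ(19) = 20, σ(20) = 42, σ(21) = 32, σ(22) = 36, σ(23) = 24, σ(24) = 60, σ(25) = 31, σ(26) = 42, σ(27) = 40, σ(28) = 56, σ(29) = 30, σ(30) = 72, σ(31) = 32, σ(32) = 63, σ(33) = 48, σ(34) = 54, σ(35) = 48, σ(36) = 91, σ(37) = 38, σ(38) = 60, σ(39) = 56, σ(40) = 90, σ(41) = 42, σ(42) = 96, σ(43) = 44, σ(44) = 84, σ(45) = 78, σ(46) = 72, σ(47) = 48, σ(48) = 124, σ(49) = 57, σ(50) = 93, σ(51) = 72, σ(52) = 98, σ(53) = 54, σ(54) = 120, σ(55) = 72, σ(56) = 120, σ(57) = 80, σ(58) = 90, σ(59) = 60, σ(60) = 168, σ(61) = 62, σ(62) = 96, σ(63) = 104, σ(64) = 127, σ(65) = 84, σ(66) = 144, σ(67) = 68, σ(68) = 126, σ(69) = 96, σ(70) = 144, σ(71) = 72, σ(72) = 195, σ(73) = 74, σ(74) = 114, σ(75) = 124, σ(76) = 140, σ(77) = 96, σ(78) = 168, σ(79) = 80, σ(80) = 186, σ(81) = 121, σ(82) = 126, σ(83) = 84, σ(84) = 224, σ(85) = 108, σ(86) = 132, σ(87) = 120, σ(88) = 180, σ(89) = 90, σ(90) = 234, σ(91) = 112, σ(92) = 168, σ(93) = 128, σ(94) = 144, σ(95) = 120, σ(96) = 252, σ(97) = 98, σ(98) = 171, σ(99) = 156, σ(100) = 217, σ(101) = 102, σ(102) = 216, σ(103) = 104, σ(104) = 210, σ(105) = 192, σ(106) = 162, σ(107) = 108, σ(108) = 280, σ(109) = 110, σ(110) = 216, σ(111) = 152, σ(112) = 248, σ(113) = 114, σ(114) = 240, σ(115) = 144, σ(116) = 210, σ(117) = 182. Summing all 117 values: 11289. (Average order: Σ_{n ≤ x} σ(n) ~ (π²/12) x². For x = 117, (π²/12)·117² ≈ 11258.75.)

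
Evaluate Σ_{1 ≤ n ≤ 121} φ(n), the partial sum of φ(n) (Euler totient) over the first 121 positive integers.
Σ_{n ≤ 121} φ(n) = 4496

Compute φ(n) for each 1 ≤ n ≤ 121: φ(1) = 1, φ(2) = 1, φ(3) = 2, φ(4) = 2, φ(5) = 4, φ(6) = 2, φ(7) = 6, φ(8) = 4, φ(9) = 6, φ(10) = 4, φ(11) = 10, φ(12) = 4, φ(13) = 12, φ(14) = 6, φ(15) = 8, φ(16) = 8, φ(17) = 16, φ(18) = 6, φ(19) = 18, φ(20) = 8, φ(21) = 12, φ(22) = 10, φ(23) = 22, φ(24) = 8, φ(25) = 20, φ(26) = 12, φ(27) = 18, φ(28) = 12, φ(29) = 28, φ(30) = 8, φ(31) = 30, φ(32) = 16, φ(33) = 20, φ(34) = 16, φ(35) = 24, φ(36) = 12, φ(37) = 36, φ(38) = 18, φ(39) = 24, φ(40) = 16, φ(41) = 40, φ(42) = 12, φ(43) = 42, φ(44) = 20, φ(45) = 24, φ(46) = 22, φ(47) = 46, φ(48) = 16, φ(49) = 42, φ(50) = 20, φ(51) = 32, φ(52) = 24, φ(53) = 52, φ(54) = 18, φ(55) = 40, φ(56) = 24, φ(57) = 36, φ(58) = 28, φ(59) = 58, φ(60) = 16, φ(61) = 60, φ(62) = 30, φ(63) = 36, φ(64) = 32, φ(65) = 48, φ(66) = 20, φ(67) = 66, φ(68) = 32, φ(69) = 44, φ(70) = 24, φ(71) = 70, φ(72) = 24, φ(73) = 72, φ(74) = 36, φ(75) = 40, φ(76) = 36, φ(77) = 60, φ(78) = 24, φ(79) = 78, φ(80) = 32, φ(81) = 54, φ(82) = 40, φ(83) = 82, φ(84) = 24, φ(85) = 64, φ(86) = 42, φ(87) = 56, φ(88) = 40, φ(89) = 88, φ(90) = 24, φ(91) = 72, φ(92) = 44, φ(93) = 60, φ(94) = 46, φ(95) = 72, φ(96) = 32, φ(97) = 96, φ(98) = 42, φ(99) = 60, φ(100) = 40, φ(101) = 100, φ(102) = 32, φ(103) = 102, φ(104) = 48, φ(105) = 48, φ(106) = 52, φ(107) = 106, φ(108) = 36, φ(109) = 108, φ(110) = 40, φ(111) = 72, φ(112) = 48, φ(113) = 112, φ(114) = 36, φ(115) = 88, φ(116) = 56, φ(117) = 72, φ(118) = 58, φ(119) = 96, φ(120) = 32, φ(121) = 110. Summing all 121 values: 4496. (Average order: Σ_{n ≤ x} φ(n) ~ (3/π²) x². For x = 121, (3/π²)·121² ≈ 4450.33.)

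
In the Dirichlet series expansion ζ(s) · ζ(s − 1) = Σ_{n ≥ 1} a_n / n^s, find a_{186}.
σ(186) = 384

In the product (Σ m^0/m^s)(Σ k / k^s) = Σ (Σ_{d | n} d) / n^s, the coefficient of 1/n^s is σ(n) = Σ_{d | n} d. For n = 186, divisors are [1, 2, 3, 6, 31, 62, 93, 186]; summing: σ(186) = 384.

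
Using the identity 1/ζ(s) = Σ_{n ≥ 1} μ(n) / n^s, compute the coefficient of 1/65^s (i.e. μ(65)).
μ(65) = 1

Factor n = 65 = 5 · 13. μ(n) = 0 if any exponent ≥ 2 (not squarefree); otherwise μ(n) = (−1)^{ω(n)} where ω(n) is the number of distinct prime factors. Applying: μ(65) = 1.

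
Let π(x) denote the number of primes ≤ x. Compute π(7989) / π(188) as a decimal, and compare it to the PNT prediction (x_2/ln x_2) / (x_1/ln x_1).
π(7989)/π(188) = 1006/42 ≈ 23.9524;  PNT prediction ≈ 24.7636.

π(188) = 42 and π(7989) = 1006, so π(7989)/π(188) ≈ 23.9524. The PNT-predicted ratio is (7989/ln(7989)) / (188/ln(188)) ≈ 24.7636. The two agree to within a few percent, as expected.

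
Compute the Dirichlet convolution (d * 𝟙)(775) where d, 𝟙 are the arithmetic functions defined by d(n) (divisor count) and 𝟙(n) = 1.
(d * 𝟙)(775) = 18

Divisors of 775: [1, 5, 25, 31, 155, 775]. For each d | 775:
  d = 1: d(1) · 𝟙(775/1) = 1 · 1 = 1
  d = 5: d(5) · 𝟙(775/5) = 2 · 1 = 2
  d = 25: d(25) · 𝟙(775/25) = 3 · 1 = 3
  d = 31: d(31) · 𝟙(775/31) = 2 · 1 = 2
  d = 155: d(155) · 𝟙(775/155) = 4 · 1 = 4
  d = 775: d(775) · 𝟙(775/775) = 6 · 1 = 6
Summing: (d * 𝟙)(775) = 1 + 2 + 3 + 2 + 4 + 6 = 18.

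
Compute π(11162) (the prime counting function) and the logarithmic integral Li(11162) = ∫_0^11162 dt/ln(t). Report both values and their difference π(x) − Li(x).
π(11162) = 1352;  Li(11162) ≈ 1371.54;  π(x) − Li(x) ≈ -19.54.

Direct count of primes ≤ 11162 gives π(11162) = 1352. Numerical evaluation of the logarithmic integral gives Li(11162) ≈ 1371.54. The difference π(x) − Li(x) ≈ -19.54 is typically negative for small/moderate x (Li(x) overestimates), though Littlewood's theorem shows this sign changes infinitely often.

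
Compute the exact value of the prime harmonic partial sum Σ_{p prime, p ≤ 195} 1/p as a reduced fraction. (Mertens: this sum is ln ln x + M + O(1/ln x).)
Σ 1/p = 385774678978047295113064712800727674369526436922217581784412894295689697835549/198962376391690981640415251545285153602734402721821058212203976095413910572270

π(195) = 44, so the primes ≤ 195 are [2, 3, 5, 7, 11, 13, 17, 19, 23, 29, 31, 37, 41, 43, 47, 53, 59, 61, 67, 71, 73, 79, 83, 89, 97, 101, 103, 107, 109, 113, 127, 131, 137, 139, 149, 151, 157, 163, 167, 173, 179, 181, 191, 193]. Summing 1/p over these primes: 385774678978047295113064712800727674369526436922217581784412894295689697835549/198962376391690981640415251545285153602734402721821058212203976095413910572270 ≈ 1.9389. Mertens estimate ln ln(195) + 0.2615 ≈ 1.9241.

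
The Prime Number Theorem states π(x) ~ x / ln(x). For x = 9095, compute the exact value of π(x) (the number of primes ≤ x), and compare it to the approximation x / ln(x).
π(9095) = 1128;  x/ln(x) ≈ 997.75;  relative error ≈ 11.55%.

Directly count primes up to 9095: π(9095) = 1128. The PNT approximation gives 9095/ln(9095) ≈ 9095/9.11548 ≈ 997.75. Relative error (π(x) − x/ln(x)) / π(x) ≈ 11.55%; the approximation is known to undercount slightly (Li(x) is a better estimate).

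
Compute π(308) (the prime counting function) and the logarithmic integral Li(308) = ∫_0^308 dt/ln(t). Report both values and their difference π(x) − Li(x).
π(308) = 63;  Li(308) ≈ 69.73;  π(x) − Li(x) ≈ -6.73.

Direct count of primes ≤ 308 gives π(308) = 63. Numerical evaluation of the logarithmic integral gives Li(308) ≈ 69.73. The difference π(x) − Li(x) ≈ -6.73 is typically negative for small/moderate x (Li(x) overestimates), though Littlewood's theorem shows this sign changes infinitely often.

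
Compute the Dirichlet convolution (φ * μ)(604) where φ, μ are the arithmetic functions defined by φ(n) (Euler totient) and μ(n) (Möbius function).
(φ * μ)(604) = 149

Divisors of 604: [1, 2, 4, 151, 302, 604]. For each d | 604:
  d = 1: φ(1) · μ(604/1) = 1 · 0 = 0
  d = 2: φ(2) · μ(604/2) = 1 · 1 = 1
  d = 4: φ(4) · μ(604/4) = 2 · -1 = -2
  d = 151: φ(151) · μ(604/151) = 150 · 0 = 0
  d = 302: φ(302) · μ(604/302) = 150 · -1 = -150
  d = 604: φ(604) · μ(604/604) = 300 · 1 = 300
Summing: (φ * μ)(604) = 0 + 1 + -2 + 0 + -150 + 300 = 149.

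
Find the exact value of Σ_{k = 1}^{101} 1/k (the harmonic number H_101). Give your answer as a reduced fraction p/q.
H_101 = 1463919079240743966268954674710929768361083/281670315928038407744716588098661706369472

Direct summation: H_101 = 1 + 1/2 + ... + 1/101. The least common denominator is lcm(1, ..., 101) = 7041757898200960193617914702466542659236800; over this denominator the numerator is 7041757898200960193617914702466542659236800 + 3520878949100480096808957351233271329618400 + 2347252632733653397872638234155514219745600 + 1760439474550240048404478675616635664809200 + 1408351579640192038723582940493308531847360 + 1173626316366826698936319117077757109872800 + 1005965414028708599088273528923791808462400 + 880219737275120024202239337808317832404600 + 782417544244551132624212744718504739915200 + 704175789820096019361791470246654265923680 + 640159808927360017601628609315140241748800 + 586813158183413349468159558538878554936400 + 541673684476996937970608823266657127633600 + 502982707014354299544136764461895904231200 + 469450526546730679574527646831102843949120 + 440109868637560012101119668904158916202300 + 414221052835350599624583217792149568190400 + 391208772122275566312106372359252369957600 + 370618836747418957558837615919291718907200 + 352087894910048009680895735123327132961840 + 335321804676236199696091176307930602820800 + 320079904463680008800814304657570120874400 + 306163386878302617113822378368110550401600 + 293406579091706674734079779269439277468200 + 281670315928038407744716588098661706369472 + 270836842238498468985304411633328563816800 + 260805848081517044208070914906168246638400 + 251491353507177149772068382230947952115600 + 242819237868998627366134989740225608939200 + 234725263273365339787263823415551421974560 + 227153480587127748181223054918275569652800 + 220054934318780006050559834452079458101150 + 213386602975786672533876203105046747249600 + 207110526417675299812291608896074784095200 + 201193082805741719817654705784758361692480 + 195604386061137783156053186179626184978800 + 190317781032458383611294991958555207006400 + 185309418373709478779418807959645859453600 + 180557894825665645990202941088885709211200 + 176043947455024004840447867561663566480920 + 171750192639047809600436943962598601444800 + 167660902338118099848045588153965301410400 + 163761811586068841712044527964338201377600 + 160039952231840004400407152328785060437200 + 156483508848910226524842548943700947983040 + 153081693439151308556911189184055275200800 + 149824636131935323268466270265245588494400 + 146703289545853337367039889634719638734100 + 143709344861244085584039075560541686923200 + 140835157964019203872358294049330853184736 + 138073684278450199874861072597383189396800 + 135418421119249234492652205816664281908400 + 132863356569829437615432352876727219985600 + 130402924040758522104035457453084123319200 + 128031961785472003520325721863028048349760 + 125745676753588574886034191115473976057800 + 123539612249139652519612538639763906302400 + 121409618934499313683067494870112804469600 + 119351828783067121925727367838415977275200 + 117362631636682669893631911707775710987280 + 115438654068868199895375650860107256708800 + 113576740293563874090611527459137784826400 + 111773934892078733232030392102643534273600 + 110027467159390003025279917226039729050575 + 108334736895399387594121764653331425526720 + 106693301487893336266938101552523373624800 + 105100864152253137218177831380097651630400 + 103555263208837649906145804448037392047600 + 102054462292767539037940792789370183467200 + 100596541402870859908827352892379180846240 + 99179688707055777374900207076993558580800 + 97802193030568891578026593089813092489400 + 96462436961656988953670064417349899441600 + 95158890516229191805647495979277603503200 + 93890105309346135914905529366220568789824 + 92654709186854739389709403979822929726800 + 91451401275337145371661229902162891678400 + 90278947412832822995101470544442854605600 + 89136175926594432830606515221095476699200 + 88021973727512002420223933780831783240460 + 86935282693839014736023638302056082212800 + 85875096319523904800218471981299300722400 + 84840456604830845706239936174295694689600 + 83830451169059049924022794076982650705200 + 82844210567070119924916643558429913638080 + 81880905793034420856022263982169100688800 + 80939745956332875788711663246741869646400 + 80019976115920002200203576164392530218600 + 79120875260684945995706906769286996171200 + 78241754424455113262421274471850473991520 + 77381954925285276852944117609522446804800 + 76540846719575654278455594592027637600400 + 75717826862375916060407684972758523217600 + 74912318065967661634233135132622794247200 + 74123767349483791511767523183858343781440 + 73351644772926668683519944817359819367050 + 72595442249494434985751697963572604734400 + 71854672430622042792019537780270843461600 + 71128867658595557511292067701682249083200 + 70417578982009601936179147024665426592368 + 69720375229712477164533808935312303556800 = 36597976981018599156723866867773244209027075, so H_101 = 36597976981018599156723866867773244209027075/7041757898200960193617914702466542659236800; reducing by gcd(36597976981018599156723866867773244209027075, 7041757898200960193617914702466542659236800) = 25 gives 1463919079240743966268954674710929768361083/281670315928038407744716588098661706369472 ≈ 5.19728. (The PNT-adjacent estimate ln(101) + γ ≈ 5.19234 matches within O(1/n).)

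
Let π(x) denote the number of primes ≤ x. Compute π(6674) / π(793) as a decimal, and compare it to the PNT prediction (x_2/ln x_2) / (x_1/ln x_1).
π(6674)/π(793) = 860/138 ≈ 6.2319;  PNT prediction ≈ 6.3803.

π(793) = 138 and π(6674) = 860, so π(6674)/π(793) ≈ 6.2319. The PNT-predicted ratio is (6674/ln(6674)) / (793/ln(793)) ≈ 6.3803. The two agree to within a few percent, as expected.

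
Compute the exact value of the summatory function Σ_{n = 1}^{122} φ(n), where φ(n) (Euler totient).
Σ_{n ≤ 122} φ(n) = 4556

Compute φ(n) for each 1 ≤ n ≤ 122: φ(1) = 1, φ(2) = 1, φ(3) = 2, φ(4) = 2, φ(5) = 4, φ(6) = 2, φ(7) = 6, φ(8) = 4, φ(9) = 6, φ(10) = 4, φ(11) = 10, φ(12) = 4, φ(13) = 12, φ(14) = 6, φ(15) = 8, φ(16) = 8, φ(17) = 16, φ(18) = 6, φ(19) = 18, φ(20) = 8, φ(21) = 12, φ(22) = 10, φ(23) = 22, φ(24) = 8, φ(25) = 20, φ(26) = 12, φ(27) = 18, φ(28) = 12, φ(29) = 28, φ(30) = 8, φ(31) = 30, φ(32) = 16, φ(33) = 20, φ(34) = 16, φ(35) = 24, φ(36) = 12, φ(37) = 36, φ(38) = 18, φ(39) = 24, φ(40) = 16, φ(41) = 40, φ(42) = 12, φ(43) = 42, φ(44) = 20, φ(45) = 24, φ(46) = 22, φ(47) = 46, φ(48) = 16, φ(49) = 42, φ(50) = 20, φ(51) = 32, φ(52) = 24, φ(53) = 52, φ(54) = 18, φ(55) = 40, φ(56) = 24, φ(57) = 36, φ(58) = 28, φ(59) = 58, φ(60) = 16, φ(61) = 60, φ(62) = 30, φ(63) = 36, φ(64) = 32, φ(65) = 48, φ(66) = 20, φ(67) = 66, φ(68) = 32, φ(69) = 44, φ(70) = 24, φ(71) = 70, φ(72) = 24, φ(73) = 72, φ(74) = 36, φ(75) = 40, φ(76) = 36, φ(77) = 60, φ(78) = 24, φ(79) = 78, φ(80) = 32, φ(81) = 54, φ(82) = 40, φ(83) = 82, φ(84) = 24, φ(85) = 64, φ(86) = 42, φ(87) = 56, φ(88) = 40, φ(89) = 88, φ(90) = 24, φ(91) = 72, φ(92) = 44, φ(93) = 60, φ(94) = 46, φ(95) = 72, φ(96) = 32, φ(97) = 96, φ(98) = 42, φ(99) = 60, φ(100) = 40, φ(101) = 100, φ(102) = 32, φ(103) = 102, φ(104) = 48, φ(105) = 48, φ(106) = 52, φ(107) = 106, φ(108) = 36, φ(109) = 108, φ(110) = 40, φ(111) = 72, φ(112) = 48, φ(113) = 112, φ(114) = 36, φ(115) = 88, φ(116) = 56, φ(117) = 72, φ(118) = 58, φ(119) = 96, φ(120) = 32, φ(121) = 110, φ(122) = 60. Summing all 122 values: 4556. (Average order: Σ_{n ≤ x} φ(n) ~ (3/π²) x². For x = 122, (3/π²)·122² ≈ 4524.19.)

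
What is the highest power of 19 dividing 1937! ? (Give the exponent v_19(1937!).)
v_19(1937!) = 106

Legendre's formula: v_p(n!) = Σ_{k ≥ 1} ⌊n / p^k⌋. For p = 19, n = 1937, the terms are:
  ⌊1937/19^1⌋ = ⌊1937/19⌋ = 101
  ⌊1937/19^2⌋ = ⌊1937/361⌋ = 5
(the next term ⌊1937/19^3⌋ = 0, terminating the sum). Summing: v_19(1937!) = 101 + 5 = 106.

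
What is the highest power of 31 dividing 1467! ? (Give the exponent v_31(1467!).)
v_31(1467!) = 48

Legendre's formula: v_p(n!) = Σ_{k ≥ 1} ⌊n / p^k⌋. For p = 31, n = 1467, the terms are:
  ⌊1467/31^1⌋ = ⌊1467/31⌋ = 47
  ⌊1467/31^2⌋ = ⌊1467/961⌋ = 1
(the next term ⌊1467/31^3⌋ = 0, terminating the sum). Summing: v_31(1467!) = 47 + 1 = 48.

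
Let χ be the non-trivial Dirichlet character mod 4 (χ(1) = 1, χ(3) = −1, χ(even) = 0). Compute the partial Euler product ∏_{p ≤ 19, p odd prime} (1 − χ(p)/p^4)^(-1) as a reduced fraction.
∏ = 10388364341566686475/10504466734429503488

The odd primes p ≤ 19 are [3, 5, 7, 11, 13, 17, 19]. For each, χ(p) = 1 if p ≡ 1 mod 4, χ(p) = −1 if p ≡ 3 mod 4. Taking (1 − χ(p)/p^4)^(-1) = p^4/(p^4 − χ(p)): (1 − (-1)/3^4)^(-1) · (1 − (1)/5^4)^(-1) · (1 − (-1)/7^4)^(-1) · (1 − (-1)/11^4)^(-1) · (1 − (1)/13^4)^(-1) · (1 − (1)/17^4)^(-1) · (1 − (-1)/19^4)^(-1) = 10388364341566686475/10504466734429503488.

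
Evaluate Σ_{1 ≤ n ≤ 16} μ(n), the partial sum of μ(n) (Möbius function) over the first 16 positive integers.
Σ_{n ≤ 16} μ(n) = -1

Compute μ(n) for each 1 ≤ n ≤ 16: μ(1) = 1, μ(2) = -1, μ(3) = -1, μ(4) = 0, μ(5) = -1, μ(6) = 1, μ(7) = -1, μ(8) = 0, μ(9) = 0, μ(10) = 1, μ(11) = -1, μ(12) = 0, μ(13) = -1, μ(14) = 1, μ(15) = 1, μ(16) = 0. Summing all 16 values: -1. (Mertens function M(x) = Σ_{n ≤ x} μ(n); on average M(x) should be small (PNT ⟺ M(x) = o(x)).)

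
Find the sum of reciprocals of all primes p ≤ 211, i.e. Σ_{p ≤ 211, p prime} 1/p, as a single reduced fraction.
Σ 1/p = 3215488142498485484492183158345029261034221047849345857469577412562094716564064084247/1645783550795210387735581011435590727981167322669649249414629852197255934130751870910

π(211) = 47, so the primes ≤ 211 are [2, 3, 5, 7, 11, 13, 17, 19, 23, 29, 31, 37, 41, 43, 47, 53, 59, 61, 67, 71, 73, 79, 83, 89, 97, 101, 103, 107, 109, 113, 127, 131, 137, 139, 149, 151, 157, 163, 167, 173, 179, 181, 191, 193, 197, 199, 211]. Summing 1/p over these primes: 3215488142498485484492183158345029261034221047849345857469577412562094716564064084247/1645783550795210387735581011435590727981167322669649249414629852197255934130751870910 ≈ 1.9538. Mertens estimate ln ln(211) + 0.2615 ≈ 1.9389.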